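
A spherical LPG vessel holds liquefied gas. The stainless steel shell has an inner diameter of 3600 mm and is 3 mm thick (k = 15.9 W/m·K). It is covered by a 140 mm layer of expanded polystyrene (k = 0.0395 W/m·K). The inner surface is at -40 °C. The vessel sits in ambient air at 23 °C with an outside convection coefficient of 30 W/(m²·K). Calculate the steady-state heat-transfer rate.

Q ≈ 776 W

Each spherical layer contributes R = (1/r_i − 1/r_o)/(4πk):
R_stainless steel shell = (1/1.8 − 1/1.803)/(4π×15.9) = 4.626×10^-6 K/W
R_expanded polystyrene = (1/1.803 − 1/1.943)/(4π×0.0395) = 0.08051 K/W
R_outer film = 1/(h·4πr_o²) = 1/(30×4π×1.943²) = 7.026×10^-4 K/W
R_total = 0.08122 K/W
Q = ΔT/R_total = 63/0.08122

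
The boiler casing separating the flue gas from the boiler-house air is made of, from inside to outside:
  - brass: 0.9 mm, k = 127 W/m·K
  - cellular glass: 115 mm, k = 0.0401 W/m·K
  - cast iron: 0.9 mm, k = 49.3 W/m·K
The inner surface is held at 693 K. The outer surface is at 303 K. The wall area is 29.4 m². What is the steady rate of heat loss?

Thermal resistances in series:
R_brass = L/(kA) = 0.0009/(127×29.4) = 2.41×10^-7 K/W
R_cellular glass = L/(kA) = 0.115/(0.0401×29.4) = 0.09755 K/W
R_cast iron = L/(kA) = 0.0009/(49.3×29.4) = 6.209×10^-7 K/W
R_total = 0.09755 K/W
Q = ΔT / R_total = 390 / 0.09755

Q ≈ 4000 W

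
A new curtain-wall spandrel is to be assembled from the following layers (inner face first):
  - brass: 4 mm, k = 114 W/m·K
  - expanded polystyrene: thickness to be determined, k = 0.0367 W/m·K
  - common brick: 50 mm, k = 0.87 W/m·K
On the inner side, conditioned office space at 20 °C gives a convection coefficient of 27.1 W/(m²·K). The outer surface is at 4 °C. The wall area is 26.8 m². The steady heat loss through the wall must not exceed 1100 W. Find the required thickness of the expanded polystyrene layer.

Series thermal resistances:
R_inner film = 1/(h_i·A) = 1/(27.1×26.8) = 0.001377 K/W
R_brass = L/(kA) = 0.004/(114×26.8) = 1.309×10^-6 K/W
R_common brick = L/(kA) = 0.05/(0.87×26.8) = 0.002144 K/W
Sum of the known resistances R_other = 0.003523 K/W
Required total resistance R_tot = ΔT/Q_allow = 16/1100 = 0.01455 K/W
R_expanded polystyrene = R_tot − R_other = 0.01102 K/W
L = R·k·A = 0.01102×0.0367×26.8

L ≈ 10.8 mm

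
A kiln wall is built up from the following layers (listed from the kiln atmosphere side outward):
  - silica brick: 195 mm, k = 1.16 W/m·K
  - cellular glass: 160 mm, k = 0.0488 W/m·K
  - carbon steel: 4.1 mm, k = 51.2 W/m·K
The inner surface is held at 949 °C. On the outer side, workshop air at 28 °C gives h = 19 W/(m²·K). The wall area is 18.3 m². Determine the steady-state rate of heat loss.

Q ≈ 4820 W

Treating each layer as a thermal resistance in series:
R_silica brick = L/(kA) = 0.195/(1.16×18.3) = 0.009186 K/W
R_cellular glass = L/(kA) = 0.16/(0.0488×18.3) = 0.1792 K/W
R_carbon steel = L/(kA) = 0.0041/(51.2×18.3) = 4.376×10^-6 K/W
R_outer film = 1/(h_o·A) = 1/(19×18.3) = 0.002876 K/W
R_total = 0.1912 K/W
Q = ΔT / R_total = 921 / 0.1912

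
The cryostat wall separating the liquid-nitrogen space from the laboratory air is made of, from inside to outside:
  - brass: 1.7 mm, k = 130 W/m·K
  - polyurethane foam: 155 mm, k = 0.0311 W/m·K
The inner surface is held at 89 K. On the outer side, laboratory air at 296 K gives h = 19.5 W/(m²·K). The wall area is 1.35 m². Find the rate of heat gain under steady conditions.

Q ≈ 55.5 W

Series thermal resistances:
R_brass = L/(kA) = 0.0017/(130×1.35) = 9.687×10^-6 K/W
R_polyurethane foam = L/(kA) = 0.155/(0.0311×1.35) = 3.692 K/W
R_outer film = 1/(h_o·A) = 1/(19.5×1.35) = 0.03799 K/W
R_total = 3.73 K/W
Q = ΔT / R_total = 207 / 3.73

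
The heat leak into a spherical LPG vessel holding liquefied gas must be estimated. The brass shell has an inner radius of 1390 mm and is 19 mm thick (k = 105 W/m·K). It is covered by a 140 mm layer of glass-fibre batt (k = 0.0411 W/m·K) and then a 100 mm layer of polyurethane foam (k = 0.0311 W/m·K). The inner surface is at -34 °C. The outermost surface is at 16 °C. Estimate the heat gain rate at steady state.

Spherical conduction: R = (1/r_in − 1/r_out)/(4πk) per layer; series-sum.
R_brass shell = (1/1.39 − 1/1.409)/(4π×105) = 7.352×10^-6 K/W
R_glass-fibre batt = (1/1.409 − 1/1.549)/(4π×0.0411) = 0.1242 K/W
R_polyurethane foam = (1/1.549 − 1/1.649)/(4π×0.0311) = 0.1002 K/W
R_total = 0.2244 K/W
Q = ΔT/R_total = 50/0.2244

Q ≈ 223 W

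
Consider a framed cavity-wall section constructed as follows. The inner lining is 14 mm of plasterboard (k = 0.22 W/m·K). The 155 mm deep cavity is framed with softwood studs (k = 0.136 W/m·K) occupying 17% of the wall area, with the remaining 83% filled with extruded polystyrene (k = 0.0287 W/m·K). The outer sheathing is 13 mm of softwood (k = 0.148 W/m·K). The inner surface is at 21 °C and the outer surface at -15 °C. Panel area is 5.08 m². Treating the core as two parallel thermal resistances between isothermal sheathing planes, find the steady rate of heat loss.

Sheathing layers in series; stud and cavity paths in parallel between them.
R_inner = 0.014/(0.22×5.08) = 0.01253 K/W
R_stud  = 0.155/(0.136×0.17×5.08) = 1.32 K/W
R_cav   = 0.155/(0.0287×0.83×5.08) = 1.281 K/W
1/R_core = 1/R_stud + 1/R_cav → R_core = 0.65 K/W
R_outer = 0.013/(0.148×5.08) = 0.01729 K/W
R_total = 0.6798 K/W
Q = ΔT/R_total = 36/0.6798

Q ≈ 53 W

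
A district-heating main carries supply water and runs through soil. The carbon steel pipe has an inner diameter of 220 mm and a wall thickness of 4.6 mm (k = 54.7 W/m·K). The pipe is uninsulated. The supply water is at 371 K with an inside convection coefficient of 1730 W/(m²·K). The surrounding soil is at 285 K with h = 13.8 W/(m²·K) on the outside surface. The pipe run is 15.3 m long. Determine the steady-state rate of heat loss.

Treating each annulus and film as a series resistance:
R_inner film = 1/(h_i·2πr₁L) = 1/(1730×2π×0.11×15.3) = 5.466×10^-5 K/W
R_carbon steel pipe wall = ln(114.6/110)/(2π×54.7×15.3) = 7.791×10^-6 K/W
R_outer film = 1/(h_o·2πr_oL) = 1/(13.8×2π×0.1146×15.3) = 0.006578 K/W
R_total = 0.00664 K/W
Q = ΔT/R_total = 86/0.00664

Q ≈ 13000 W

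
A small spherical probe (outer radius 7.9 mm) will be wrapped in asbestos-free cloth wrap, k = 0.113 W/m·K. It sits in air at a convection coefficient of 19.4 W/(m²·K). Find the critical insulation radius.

r_cr ≈ 11.6 mm

For a sphere r_cr = 2k/h = 2×0.113/19.4
r_cr = 11.6 mm; since the bare radius (7.9 mm) is below r_cr, adding a thin layer of insulation will *increase* heat loss.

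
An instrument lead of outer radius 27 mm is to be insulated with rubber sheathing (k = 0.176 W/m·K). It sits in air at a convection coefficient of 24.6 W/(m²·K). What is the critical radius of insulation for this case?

r_cr ≈ 7.15 mm

For a cylinder r_cr = k/h = 0.176/24.6
r_cr = 7.15 mm; since the bare radius (27 mm) is above r_cr, any added insulation will reduce heat loss.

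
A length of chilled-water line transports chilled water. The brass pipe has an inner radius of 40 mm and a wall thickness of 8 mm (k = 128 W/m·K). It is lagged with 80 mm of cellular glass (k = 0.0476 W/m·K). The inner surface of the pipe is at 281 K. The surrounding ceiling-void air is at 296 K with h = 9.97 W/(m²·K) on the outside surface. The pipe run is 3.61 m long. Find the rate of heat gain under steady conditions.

Q ≈ 15.9 W

Radial resistances (cylindrical: R_cond = ln(r_o/r_i)/(2πkL), R_conv = 1/(h·2πrL)):
R_brass pipe wall = ln(48/40)/(2π×128×3.61) = 6.28×10^-5 K/W
R_cellular glass = ln(128/48)/(2π×0.0476×3.61) = 0.9084 K/W
R_outer film = 1/(h_o·2πr_oL) = 1/(9.97×2π×0.128×3.61) = 0.03455 K/W
R_total = 0.9431 K/W
Q = ΔT/R_total = 15/0.9431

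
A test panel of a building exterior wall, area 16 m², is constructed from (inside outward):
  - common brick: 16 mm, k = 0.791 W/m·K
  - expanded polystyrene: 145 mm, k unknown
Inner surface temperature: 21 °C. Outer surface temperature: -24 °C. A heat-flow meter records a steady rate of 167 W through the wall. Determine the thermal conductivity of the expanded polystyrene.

k ≈ 0.0338 W/(m·K)

Model the wall as resistances in series:
R_common brick = L/(kA) = 0.016/(0.791×16) = 0.001264 K/W
Sum of known resistances R_other = 0.001264 K/W
Total R = ΔT/Q = 45/167 = 0.2695 K/W
R_expanded polystyrene = R_total − R_other = 0.2682 K/W
k = L/(R·A) = 0.145/(0.2682×16)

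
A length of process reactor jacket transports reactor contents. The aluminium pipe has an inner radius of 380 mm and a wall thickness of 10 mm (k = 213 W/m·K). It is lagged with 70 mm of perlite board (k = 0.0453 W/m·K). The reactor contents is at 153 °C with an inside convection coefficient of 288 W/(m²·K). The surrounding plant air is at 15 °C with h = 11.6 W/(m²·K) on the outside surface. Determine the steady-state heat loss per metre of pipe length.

For a radial system each layer contributes R = ln(r_out/r_in)/(2πkL); films add R = 1/(hA).
R_inner film = 1/(h_i·2πr₁L) = 1/(288×2π×0.38×1) = 0.001454 K/W
R_aluminium pipe wall = ln(390/380)/(2π×213×1) = 1.941×10^-5 K/W
R_perlite board = ln(460/390)/(2π×0.0453×1) = 0.58 K/W
R_outer film = 1/(h_o·2πr_oL) = 1/(11.6×2π×0.46×1) = 0.02983 K/W
R_total = 0.6113 K/W
Q = ΔT/R_total = 138/0.6113

q′ ≈ 226 W/m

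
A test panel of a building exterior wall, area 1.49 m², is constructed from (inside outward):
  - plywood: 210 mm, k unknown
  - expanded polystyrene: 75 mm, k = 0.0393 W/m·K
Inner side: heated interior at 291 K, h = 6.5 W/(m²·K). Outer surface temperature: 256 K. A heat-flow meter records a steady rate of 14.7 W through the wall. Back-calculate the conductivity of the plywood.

Thermal resistances in series:
R_inner film = 1/(h_i·A) = 1/(6.5×1.49) = 0.1033 K/W
R_expanded polystyrene = L/(kA) = 0.075/(0.0393×1.49) = 1.281 K/W
Sum of known resistances R_other = 1.384 K/W
Total R = ΔT/Q = 35/14.7 = 2.381 K/W
R_plywood = R_total − R_other = 0.9969 K/W
k = L/(R·A) = 0.21/(0.9969×1.49)

k ≈ 0.141 W/(m·K)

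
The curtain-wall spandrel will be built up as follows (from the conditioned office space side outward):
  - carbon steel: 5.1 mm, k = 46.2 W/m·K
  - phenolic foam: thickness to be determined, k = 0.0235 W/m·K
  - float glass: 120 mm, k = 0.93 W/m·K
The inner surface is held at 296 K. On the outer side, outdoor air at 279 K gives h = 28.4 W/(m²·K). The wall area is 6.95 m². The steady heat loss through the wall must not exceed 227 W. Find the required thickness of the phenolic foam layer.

L ≈ 8.37 mm

Thermal resistances in series:
R_carbon steel = L/(kA) = 0.0051/(46.2×6.95) = 1.588×10^-5 K/W
R_float glass = L/(kA) = 0.12/(0.93×6.95) = 0.01857 K/W
R_outer film = 1/(h_o·A) = 1/(28.4×6.95) = 0.005066 K/W
Sum of the known resistances R_other = 0.02365 K/W
Required total resistance R_tot = ΔT/Q_allow = 17/227 = 0.07489 K/W
R_phenolic foam = R_tot − R_other = 0.05124 K/W
L = R·k·A = 0.05124×0.0235×6.95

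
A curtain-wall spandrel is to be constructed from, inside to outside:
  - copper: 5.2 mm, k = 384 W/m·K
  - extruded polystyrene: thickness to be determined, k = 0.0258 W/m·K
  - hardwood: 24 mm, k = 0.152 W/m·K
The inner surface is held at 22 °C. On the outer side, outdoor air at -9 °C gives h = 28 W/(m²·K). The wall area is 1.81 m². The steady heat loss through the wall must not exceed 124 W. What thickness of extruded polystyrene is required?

Series thermal resistances:
R_copper = L/(kA) = 0.0052/(384×1.81) = 7.482×10^-6 K/W
R_hardwood = L/(kA) = 0.024/(0.152×1.81) = 0.08723 K/W
R_outer film = 1/(h_o·A) = 1/(28×1.81) = 0.01973 K/W
Sum of the known resistances R_other = 0.107 K/W
Required total resistance R_tot = ΔT/Q_allow = 31/124 = 0.25 K/W
R_extruded polystyrene = R_tot − R_other = 0.143 K/W
L = R·k·A = 0.143×0.0258×1.81

L ≈ 6.68 mm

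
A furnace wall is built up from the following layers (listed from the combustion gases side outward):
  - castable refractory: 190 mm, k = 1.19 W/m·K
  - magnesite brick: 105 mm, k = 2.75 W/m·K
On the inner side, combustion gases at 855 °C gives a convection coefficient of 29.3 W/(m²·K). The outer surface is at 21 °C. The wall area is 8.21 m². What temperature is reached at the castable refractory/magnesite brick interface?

T ≈ 158 °C

Thermal resistances in series:
R_inner film = 1/(h_i·A) = 1/(29.3×8.21) = 0.004157 K/W
R_castable refractory = L/(kA) = 0.19/(1.19×8.21) = 0.01945 K/W
R_magnesite brick = L/(kA) = 0.105/(2.75×8.21) = 0.004651 K/W
R_total = 0.02826 K/W;  Q = ΔT/R_total = 834/0.02826 = 29520 W
T_interface = T_inner − Q·ΣR(inner→interface) = 855 − 29500×0.0236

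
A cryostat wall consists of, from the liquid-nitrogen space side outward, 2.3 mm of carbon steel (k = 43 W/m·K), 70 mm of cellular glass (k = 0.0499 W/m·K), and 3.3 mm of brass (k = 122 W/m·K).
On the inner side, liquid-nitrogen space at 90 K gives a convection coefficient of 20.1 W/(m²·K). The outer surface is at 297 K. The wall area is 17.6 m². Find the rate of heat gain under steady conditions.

Series thermal resistances:
R_inner film = 1/(h_i·A) = 1/(20.1×17.6) = 0.002827 K/W
R_carbon steel = L/(kA) = 0.0023/(43×17.6) = 3.039×10^-6 K/W
R_cellular glass = L/(kA) = 0.07/(0.0499×17.6) = 0.0797 K/W
R_brass = L/(kA) = 0.0033/(122×17.6) = 1.537×10^-6 K/W
R_total = 0.08254 K/W
Q = ΔT / R_total = 207 / 0.08254

Q ≈ 2510 W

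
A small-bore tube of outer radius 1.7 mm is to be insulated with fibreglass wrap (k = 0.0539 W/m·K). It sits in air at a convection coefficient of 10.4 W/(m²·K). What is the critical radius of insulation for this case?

r_cr ≈ 5.18 mm

For a cylinder r_cr = k/h = 0.0539/10.4
r_cr = 5.18 mm; since the bare radius (1.7 mm) is below r_cr, adding a thin layer of insulation will *increase* heat loss.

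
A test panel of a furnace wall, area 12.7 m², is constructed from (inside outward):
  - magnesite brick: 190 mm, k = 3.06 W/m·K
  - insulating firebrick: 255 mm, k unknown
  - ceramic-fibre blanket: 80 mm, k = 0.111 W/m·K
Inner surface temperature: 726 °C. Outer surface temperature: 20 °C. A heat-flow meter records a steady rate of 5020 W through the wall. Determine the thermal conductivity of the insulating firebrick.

k ≈ 0.254 W/(m·K)

Thermal resistances in series:
R_magnesite brick = L/(kA) = 0.19/(3.06×12.7) = 0.004889 K/W
R_ceramic-fibre blanket = L/(kA) = 0.08/(0.111×12.7) = 0.05675 K/W
Sum of known resistances R_other = 0.06164 K/W
Total R = ΔT/Q = 706/5020 = 0.1406 K/W
R_insulating firebrick = R_total − R_other = 0.079 K/W
k = L/(R·A) = 0.255/(0.079×12.7)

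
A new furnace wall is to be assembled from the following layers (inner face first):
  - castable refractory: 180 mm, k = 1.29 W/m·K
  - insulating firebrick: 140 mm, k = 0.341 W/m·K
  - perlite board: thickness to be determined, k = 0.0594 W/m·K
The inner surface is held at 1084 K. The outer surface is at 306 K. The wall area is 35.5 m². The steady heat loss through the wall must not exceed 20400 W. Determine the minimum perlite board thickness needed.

Model the wall as resistances in series:
R_castable refractory = L/(kA) = 0.18/(1.29×35.5) = 0.003931 K/W
R_insulating firebrick = L/(kA) = 0.14/(0.341×35.5) = 0.01156 K/W
Sum of the known resistances R_other = 0.0155 K/W
Required total resistance R_tot = ΔT/Q_allow = 778/20400 = 0.03814 K/W
R_perlite board = R_tot − R_other = 0.02264 K/W
L = R·k·A = 0.02264×0.0594×35.5

L ≈ 47.7 mm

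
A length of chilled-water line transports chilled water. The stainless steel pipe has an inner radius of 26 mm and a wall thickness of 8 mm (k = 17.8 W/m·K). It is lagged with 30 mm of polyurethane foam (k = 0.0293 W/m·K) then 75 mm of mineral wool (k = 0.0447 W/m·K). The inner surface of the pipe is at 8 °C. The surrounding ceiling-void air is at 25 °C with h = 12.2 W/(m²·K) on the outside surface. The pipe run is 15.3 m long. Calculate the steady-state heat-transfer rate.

Q ≈ 41.3 W

For a radial system each layer contributes R = ln(r_out/r_in)/(2πkL); films add R = 1/(hA).
R_stainless steel pipe wall = ln(34/26)/(2π×17.8×15.3) = 1.568×10^-4 K/W
R_polyurethane foam = ln(64/34)/(2π×0.0293×15.3) = 0.2246 K/W
R_mineral wool = ln(139/64)/(2π×0.0447×15.3) = 0.1805 K/W
R_outer film = 1/(h_o·2πr_oL) = 1/(12.2×2π×0.139×15.3) = 0.006134 K/W
R_total = 0.4113 K/W
Q = ΔT/R_total = 17/0.4113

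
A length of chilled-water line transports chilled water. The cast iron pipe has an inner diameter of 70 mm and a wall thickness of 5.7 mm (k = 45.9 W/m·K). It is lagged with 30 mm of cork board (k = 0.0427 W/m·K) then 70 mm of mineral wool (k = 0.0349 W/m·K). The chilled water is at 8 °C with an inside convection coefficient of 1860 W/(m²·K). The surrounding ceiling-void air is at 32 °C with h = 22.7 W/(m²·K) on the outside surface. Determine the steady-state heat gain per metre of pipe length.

q′ ≈ 4.57 W/m

Radial resistances (cylindrical: R_cond = ln(r_o/r_i)/(2πkL), R_conv = 1/(h·2πrL)):
R_inner film = 1/(h_i·2πr₁L) = 1/(1860×2π×0.035×1) = 0.002445 K/W
R_cast iron pipe wall = ln(40.7/35)/(2π×45.9×1) = 5.232×10^-4 K/W
R_cork board = ln(70.7/40.7)/(2π×0.0427×1) = 2.058 K/W
R_mineral wool = ln(140.7/70.7)/(2π×0.0349×1) = 3.138 K/W
R_outer film = 1/(h_o·2πr_oL) = 1/(22.7×2π×0.1407×1) = 0.04983 K/W
R_total = 5.249 K/W
Q = ΔT/R_total = 24/5.249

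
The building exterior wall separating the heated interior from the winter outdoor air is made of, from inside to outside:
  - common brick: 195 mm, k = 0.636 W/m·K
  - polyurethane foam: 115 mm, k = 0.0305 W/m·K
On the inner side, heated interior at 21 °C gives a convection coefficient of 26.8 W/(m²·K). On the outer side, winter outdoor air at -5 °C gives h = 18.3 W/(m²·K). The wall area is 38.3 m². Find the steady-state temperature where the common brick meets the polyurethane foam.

Series thermal resistances:
R_inner film = 1/(h_i·A) = 1/(26.8×38.3) = 9.742×10^-4 K/W
R_common brick = L/(kA) = 0.195/(0.636×38.3) = 0.008005 K/W
R_polyurethane foam = L/(kA) = 0.115/(0.0305×38.3) = 0.09845 K/W
R_outer film = 1/(h_o·A) = 1/(18.3×38.3) = 0.001427 K/W
R_total = 0.1089 K/W;  Q = ΔT/R_total = 26/0.1089 = 238.9 W
T_interface = T_inner − Q·ΣR(inner→interface) = 21 − 239×0.00898

T ≈ 18.9 °C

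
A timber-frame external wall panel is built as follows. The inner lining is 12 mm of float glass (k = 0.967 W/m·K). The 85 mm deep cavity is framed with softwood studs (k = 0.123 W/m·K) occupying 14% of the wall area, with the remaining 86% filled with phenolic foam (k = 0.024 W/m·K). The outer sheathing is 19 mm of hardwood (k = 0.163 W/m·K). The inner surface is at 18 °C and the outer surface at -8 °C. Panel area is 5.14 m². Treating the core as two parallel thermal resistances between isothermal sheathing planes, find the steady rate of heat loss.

Q ≈ 56.3 W

Sheathing layers in series; stud and cavity paths in parallel between them.
R_inner = 0.012/(0.967×5.14) = 0.002414 K/W
R_stud  = 0.085/(0.123×0.14×5.14) = 0.9603 K/W
R_cav   = 0.085/(0.024×0.86×5.14) = 0.8012 K/W
1/R_core = 1/R_stud + 1/R_cav → R_core = 0.4368 K/W
R_outer = 0.019/(0.163×5.14) = 0.02268 K/W
R_total = 0.4619 K/W
Q = ΔT/R_total = 26/0.4619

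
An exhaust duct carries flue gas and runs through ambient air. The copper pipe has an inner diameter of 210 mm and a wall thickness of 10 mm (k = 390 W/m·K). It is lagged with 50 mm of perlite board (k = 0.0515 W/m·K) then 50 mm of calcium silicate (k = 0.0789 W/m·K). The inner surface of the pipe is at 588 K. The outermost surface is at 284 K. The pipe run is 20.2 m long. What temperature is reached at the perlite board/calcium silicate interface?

T ≈ 382 K

Per-layer cylindrical resistances, series-summed:
R_copper pipe wall = ln(115/105)/(2π×390×20.2) = 1.838×10^-6 K/W
R_perlite board = ln(165/115)/(2π×0.0515×20.2) = 0.05523 K/W
R_calcium silicate = ln(215/165)/(2π×0.0789×20.2) = 0.02643 K/W
R_total = 0.08167 K/W
Q = ΔT/R_total = 304/0.08167
Q = 3720 W
T_interface = T_inner − Q·ΣR(inner→interface) = 588 − 3720×0.05523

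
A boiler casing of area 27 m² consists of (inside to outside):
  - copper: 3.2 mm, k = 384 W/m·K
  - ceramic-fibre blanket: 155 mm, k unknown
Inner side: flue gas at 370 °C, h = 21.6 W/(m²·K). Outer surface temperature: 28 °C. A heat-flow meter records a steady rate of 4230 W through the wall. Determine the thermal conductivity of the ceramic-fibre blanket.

Thermal resistances in series:
R_inner film = 1/(h_i·A) = 1/(21.6×27) = 0.001715 K/W
R_copper = L/(kA) = 0.0032/(384×27) = 3.086×10^-7 K/W
Sum of known resistances R_other = 0.001715 K/W
Total R = ΔT/Q = 342/4230 = 0.08085 K/W
R_ceramic-fibre blanket = R_total − R_other = 0.07914 K/W
k = L/(R·A) = 0.155/(0.07914×27)

k ≈ 0.0725 W/(m·K)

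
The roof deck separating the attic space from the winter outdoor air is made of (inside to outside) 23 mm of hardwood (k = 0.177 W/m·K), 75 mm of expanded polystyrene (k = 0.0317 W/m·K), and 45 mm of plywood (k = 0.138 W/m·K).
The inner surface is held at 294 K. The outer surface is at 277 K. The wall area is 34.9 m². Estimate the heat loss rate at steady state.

Q ≈ 210 W

Treating each layer as a thermal resistance in series:
R_hardwood = L/(kA) = 0.023/(0.177×34.9) = 0.003723 K/W
R_expanded polystyrene = L/(kA) = 0.075/(0.0317×34.9) = 0.06779 K/W
R_plywood = L/(kA) = 0.045/(0.138×34.9) = 0.009343 K/W
R_total = 0.08086 K/W
Q = ΔT / R_total = 17 / 0.08086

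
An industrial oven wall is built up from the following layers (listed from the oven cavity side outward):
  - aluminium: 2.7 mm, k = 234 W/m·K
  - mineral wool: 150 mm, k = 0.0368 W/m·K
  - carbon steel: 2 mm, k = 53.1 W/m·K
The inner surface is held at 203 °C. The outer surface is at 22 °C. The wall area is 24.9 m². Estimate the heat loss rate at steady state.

Q ≈ 1110 W

Thermal resistances in series:
R_aluminium = L/(kA) = 0.0027/(234×24.9) = 4.634×10^-7 K/W
R_mineral wool = L/(kA) = 0.15/(0.0368×24.9) = 0.1637 K/W
R_carbon steel = L/(kA) = 0.002/(53.1×24.9) = 1.513×10^-6 K/W
R_total = 0.1637 K/W
Q = ΔT / R_total = 181 / 0.1637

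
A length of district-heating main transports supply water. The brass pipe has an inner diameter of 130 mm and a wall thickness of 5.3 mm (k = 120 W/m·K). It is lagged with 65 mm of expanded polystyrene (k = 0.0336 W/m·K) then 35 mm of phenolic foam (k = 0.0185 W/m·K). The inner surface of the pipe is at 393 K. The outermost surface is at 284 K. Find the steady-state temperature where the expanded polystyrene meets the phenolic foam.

Per-layer cylindrical resistances, series-summed:
R_brass pipe wall = ln(70.3/65)/(2π×120×1) = 1.04×10^-4 K/W
R_expanded polystyrene = ln(135.3/70.3)/(2π×0.0336×1) = 3.101 K/W
R_phenolic foam = ln(170.3/135.3)/(2π×0.0185×1) = 1.979 K/W
R_total = 5.081 K/W
Q = ΔT/R_total = 109/5.081
Q = 21.5 W/m
T_interface = T_inner − Q·ΣR(inner→interface) = 393 − 21.5×3.101

T ≈ 326 K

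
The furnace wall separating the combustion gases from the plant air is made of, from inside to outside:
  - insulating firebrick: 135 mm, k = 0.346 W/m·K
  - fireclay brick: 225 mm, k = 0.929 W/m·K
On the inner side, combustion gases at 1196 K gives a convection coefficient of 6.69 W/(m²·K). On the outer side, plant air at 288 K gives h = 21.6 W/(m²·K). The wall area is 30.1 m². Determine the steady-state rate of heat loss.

Q ≈ 33000 W

Thermal resistances in series:
R_inner film = 1/(h_i·A) = 1/(6.69×30.1) = 0.004966 K/W
R_insulating firebrick = L/(kA) = 0.135/(0.346×30.1) = 0.01296 K/W
R_fireclay brick = L/(kA) = 0.225/(0.929×30.1) = 0.008046 K/W
R_outer film = 1/(h_o·A) = 1/(21.6×30.1) = 0.001538 K/W
R_total = 0.02751 K/W
Q = ΔT / R_total = 908 / 0.02751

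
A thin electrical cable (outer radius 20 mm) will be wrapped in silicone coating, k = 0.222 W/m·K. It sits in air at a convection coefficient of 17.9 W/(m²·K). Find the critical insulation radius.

r_cr ≈ 12.4 mm

For a cylinder r_cr = k/h = 0.222/17.9
r_cr = 12.4 mm; since the bare radius (20 mm) is above r_cr, any added insulation will reduce heat loss.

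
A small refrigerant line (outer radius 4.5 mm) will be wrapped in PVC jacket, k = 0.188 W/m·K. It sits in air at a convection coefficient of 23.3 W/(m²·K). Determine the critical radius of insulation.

r_cr ≈ 8.07 mm

For a cylinder r_cr = k/h = 0.188/23.3
r_cr = 8.07 mm; since the bare radius (4.5 mm) is below r_cr, adding a thin layer of insulation will *increase* heat loss.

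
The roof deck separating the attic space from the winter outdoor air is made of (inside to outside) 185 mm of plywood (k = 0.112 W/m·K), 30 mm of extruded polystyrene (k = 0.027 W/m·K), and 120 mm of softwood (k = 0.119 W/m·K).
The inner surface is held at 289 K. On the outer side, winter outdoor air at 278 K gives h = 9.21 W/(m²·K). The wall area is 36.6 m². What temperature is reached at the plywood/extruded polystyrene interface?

Using the resistance-network approach (series):
R_plywood = L/(kA) = 0.185/(0.112×36.6) = 0.04513 K/W
R_extruded polystyrene = L/(kA) = 0.03/(0.027×36.6) = 0.03036 K/W
R_softwood = L/(kA) = 0.12/(0.119×36.6) = 0.02755 K/W
R_outer film = 1/(h_o·A) = 1/(9.21×36.6) = 0.002967 K/W
R_total = 0.106 K/W;  Q = ΔT/R_total = 11/0.106 = 103.8 W
T_interface = T_inner − Q·ΣR(inner→interface) = 289 − 104×0.04513

T ≈ 284 K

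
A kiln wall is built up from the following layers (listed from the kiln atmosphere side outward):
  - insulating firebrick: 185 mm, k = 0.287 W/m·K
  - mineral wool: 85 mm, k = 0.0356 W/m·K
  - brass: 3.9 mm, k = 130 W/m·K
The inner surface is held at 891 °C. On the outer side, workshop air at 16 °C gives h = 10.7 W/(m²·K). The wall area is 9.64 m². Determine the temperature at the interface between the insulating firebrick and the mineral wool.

Model the wall as resistances in series:
R_insulating firebrick = L/(kA) = 0.185/(0.287×9.64) = 0.06687 K/W
R_mineral wool = L/(kA) = 0.085/(0.0356×9.64) = 0.2477 K/W
R_brass = L/(kA) = 0.0039/(130×9.64) = 3.112×10^-6 K/W
R_outer film = 1/(h_o·A) = 1/(10.7×9.64) = 0.009695 K/W
R_total = 0.3242 K/W;  Q = ΔT/R_total = 875/0.3242 = 2699 W
T_interface = T_inner − Q·ΣR(inner→interface) = 891 − 2700×0.06687

T ≈ 711 °C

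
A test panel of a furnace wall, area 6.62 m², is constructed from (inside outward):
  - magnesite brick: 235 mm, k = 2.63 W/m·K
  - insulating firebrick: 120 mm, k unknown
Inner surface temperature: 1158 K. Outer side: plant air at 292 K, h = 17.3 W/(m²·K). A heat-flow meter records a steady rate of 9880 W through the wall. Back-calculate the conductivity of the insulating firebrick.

k ≈ 0.277 W/(m·K)

Model the wall as resistances in series:
R_magnesite brick = L/(kA) = 0.235/(2.63×6.62) = 0.0135 K/W
R_outer film = 1/(h_o·A) = 1/(17.3×6.62) = 0.008732 K/W
Sum of known resistances R_other = 0.02223 K/W
Total R = ΔT/Q = 866/9880 = 0.08765 K/W
R_insulating firebrick = R_total − R_other = 0.06542 K/W
k = L/(R·A) = 0.12/(0.06542×6.62)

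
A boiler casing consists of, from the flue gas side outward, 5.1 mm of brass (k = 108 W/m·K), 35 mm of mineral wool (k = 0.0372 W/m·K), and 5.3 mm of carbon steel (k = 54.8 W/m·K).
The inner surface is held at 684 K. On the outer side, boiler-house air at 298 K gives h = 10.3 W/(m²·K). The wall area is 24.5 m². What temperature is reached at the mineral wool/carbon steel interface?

T ≈ 334 K

Using the resistance-network approach (series):
R_brass = L/(kA) = 0.0051/(108×24.5) = 1.927×10^-6 K/W
R_mineral wool = L/(kA) = 0.035/(0.0372×24.5) = 0.0384 K/W
R_carbon steel = L/(kA) = 0.0053/(54.8×24.5) = 3.948×10^-6 K/W
R_outer film = 1/(h_o·A) = 1/(10.3×24.5) = 0.003963 K/W
R_total = 0.04237 K/W;  Q = ΔT/R_total = 386/0.04237 = 9110 W
T_interface = T_inner − Q·ΣR(inner→interface) = 684 − 9110×0.0384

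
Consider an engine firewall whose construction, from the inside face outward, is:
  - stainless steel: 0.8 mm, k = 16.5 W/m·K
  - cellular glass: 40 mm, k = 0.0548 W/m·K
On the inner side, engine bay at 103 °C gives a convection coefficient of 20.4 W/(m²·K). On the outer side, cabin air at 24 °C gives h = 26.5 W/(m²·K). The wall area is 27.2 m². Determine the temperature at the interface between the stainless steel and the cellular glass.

T ≈ 98.3 °C

Using the resistance-network approach (series):
R_inner film = 1/(h_i·A) = 1/(20.4×27.2) = 0.001802 K/W
R_stainless steel = L/(kA) = 0.0008/(16.5×27.2) = 1.783×10^-6 K/W
R_cellular glass = L/(kA) = 0.04/(0.0548×27.2) = 0.02684 K/W
R_outer film = 1/(h_o·A) = 1/(26.5×27.2) = 0.001387 K/W
R_total = 0.03003 K/W;  Q = ΔT/R_total = 79/0.03003 = 2631 W
T_interface = T_inner − Q·ΣR(inner→interface) = 103 − 2630×0.001804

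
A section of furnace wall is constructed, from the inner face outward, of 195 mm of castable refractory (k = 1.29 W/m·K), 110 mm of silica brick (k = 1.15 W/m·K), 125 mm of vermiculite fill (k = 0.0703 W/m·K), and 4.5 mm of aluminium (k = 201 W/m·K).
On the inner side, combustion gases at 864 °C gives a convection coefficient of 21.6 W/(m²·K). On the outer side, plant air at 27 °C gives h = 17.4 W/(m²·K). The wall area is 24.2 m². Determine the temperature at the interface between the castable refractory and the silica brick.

T ≈ 786 °C

Model the wall as resistances in series:
R_inner film = 1/(h_i·A) = 1/(21.6×24.2) = 0.001913 K/W
R_castable refractory = L/(kA) = 0.195/(1.29×24.2) = 0.006246 K/W
R_silica brick = L/(kA) = 0.11/(1.15×24.2) = 0.003953 K/W
R_vermiculite fill = L/(kA) = 0.125/(0.0703×24.2) = 0.07347 K/W
R_aluminium = L/(kA) = 0.0045/(201×24.2) = 9.251×10^-7 K/W
R_outer film = 1/(h_o·A) = 1/(17.4×24.2) = 0.002375 K/W
R_total = 0.08796 K/W;  Q = ΔT/R_total = 837/0.08796 = 9515 W
T_interface = T_inner − Q·ΣR(inner→interface) = 864 − 9520×0.008159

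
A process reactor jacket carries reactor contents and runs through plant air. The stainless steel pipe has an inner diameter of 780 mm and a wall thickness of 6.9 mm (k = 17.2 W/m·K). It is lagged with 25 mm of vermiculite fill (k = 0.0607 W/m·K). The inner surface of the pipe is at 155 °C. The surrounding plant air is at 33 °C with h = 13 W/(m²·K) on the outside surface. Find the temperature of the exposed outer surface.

T ≈ 51.7 °C

For a radial system each layer contributes R = ln(r_out/r_in)/(2πkL); films add R = 1/(hA).
R_stainless steel pipe wall = ln(396.9/390)/(2π×17.2×1) = 1.623×10^-4 K/W
R_vermiculite fill = ln(421.9/396.9)/(2π×0.0607×1) = 0.1602 K/W
R_outer film = 1/(h_o·2πr_oL) = 1/(13×2π×0.4219×1) = 0.02902 K/W
R_total = 0.1893 K/W
Q = ΔT/R_total = 122/0.1893
Q = 644 W/m
T_interface = T_inner − Q·ΣR(inner→interface) = 155 − 644×0.1603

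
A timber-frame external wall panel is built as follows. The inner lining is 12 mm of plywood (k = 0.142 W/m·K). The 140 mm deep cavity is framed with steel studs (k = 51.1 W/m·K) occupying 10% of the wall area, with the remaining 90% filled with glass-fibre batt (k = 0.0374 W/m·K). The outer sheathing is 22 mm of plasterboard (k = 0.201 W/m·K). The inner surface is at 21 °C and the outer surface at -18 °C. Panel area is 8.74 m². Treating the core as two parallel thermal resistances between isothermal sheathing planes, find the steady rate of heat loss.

Q ≈ 1540 W

Sheathing layers in series; stud and cavity paths in parallel between them.
R_inner = 0.012/(0.142×8.74) = 0.009669 K/W
R_stud  = 0.14/(51.1×0.1×8.74) = 0.003135 K/W
R_cav   = 0.14/(0.0374×0.9×8.74) = 0.4759 K/W
1/R_core = 1/R_stud + 1/R_cav → R_core = 0.003114 K/W
R_outer = 0.022/(0.201×8.74) = 0.01252 K/W
R_total = 0.02531 K/W
Q = ΔT/R_total = 39/0.02531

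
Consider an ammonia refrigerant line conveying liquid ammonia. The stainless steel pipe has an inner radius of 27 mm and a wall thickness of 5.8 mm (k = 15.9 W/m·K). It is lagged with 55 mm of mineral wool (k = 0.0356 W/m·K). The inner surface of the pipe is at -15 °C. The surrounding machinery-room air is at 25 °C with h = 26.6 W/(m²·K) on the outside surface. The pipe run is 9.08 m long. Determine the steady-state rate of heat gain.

Q ≈ 81.2 W

Radial resistances (cylindrical: R_cond = ln(r_o/r_i)/(2πkL), R_conv = 1/(h·2πrL)):
R_stainless steel pipe wall = ln(32.8/27)/(2π×15.9×9.08) = 2.145×10^-4 K/W
R_mineral wool = ln(87.8/32.8)/(2π×0.0356×9.08) = 0.4848 K/W
R_outer film = 1/(h_o·2πr_oL) = 1/(26.6×2π×0.0878×9.08) = 0.007505 K/W
R_total = 0.4925 K/W
Q = ΔT/R_total = 40/0.4925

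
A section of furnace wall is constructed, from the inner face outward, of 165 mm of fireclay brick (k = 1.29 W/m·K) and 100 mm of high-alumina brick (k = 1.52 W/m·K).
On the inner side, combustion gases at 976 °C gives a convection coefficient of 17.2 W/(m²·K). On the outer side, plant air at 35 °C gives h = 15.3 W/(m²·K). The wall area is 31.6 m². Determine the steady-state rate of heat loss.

Series thermal resistances:
R_inner film = 1/(h_i·A) = 1/(17.2×31.6) = 0.00184 K/W
R_fireclay brick = L/(kA) = 0.165/(1.29×31.6) = 0.004048 K/W
R_high-alumina brick = L/(kA) = 0.1/(1.52×31.6) = 0.002082 K/W
R_outer film = 1/(h_o·A) = 1/(15.3×31.6) = 0.002068 K/W
R_total = 0.01004 K/W
Q = ΔT / R_total = 941 / 0.01004

Q ≈ 93700 W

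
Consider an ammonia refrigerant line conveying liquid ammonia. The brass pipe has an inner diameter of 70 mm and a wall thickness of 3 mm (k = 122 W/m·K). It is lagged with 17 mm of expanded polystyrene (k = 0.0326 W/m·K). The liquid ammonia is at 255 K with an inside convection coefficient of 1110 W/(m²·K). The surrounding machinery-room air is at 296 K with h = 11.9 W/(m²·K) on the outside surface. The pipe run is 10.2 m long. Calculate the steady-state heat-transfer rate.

Per-layer cylindrical resistances, series-summed:
R_inner film = 1/(h_i·2πr₁L) = 1/(1110×2π×0.035×10.2) = 4.016×10^-4 K/W
R_brass pipe wall = ln(38/35)/(2π×122×10.2) = 1.052×10^-5 K/W
R_expanded polystyrene = ln(55/38)/(2π×0.0326×10.2) = 0.177 K/W
R_outer film = 1/(h_o·2πr_oL) = 1/(11.9×2π×0.055×10.2) = 0.02384 K/W
R_total = 0.2012 K/W
Q = ΔT/R_total = 41/0.2012

Q ≈ 204 W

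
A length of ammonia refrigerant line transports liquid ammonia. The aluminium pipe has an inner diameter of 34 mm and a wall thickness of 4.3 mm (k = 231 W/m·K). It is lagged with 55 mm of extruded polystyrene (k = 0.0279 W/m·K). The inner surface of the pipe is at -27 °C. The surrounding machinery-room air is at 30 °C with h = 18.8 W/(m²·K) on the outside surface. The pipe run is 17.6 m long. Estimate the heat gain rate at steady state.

For a radial system each layer contributes R = ln(r_out/r_in)/(2πkL); films add R = 1/(hA).
R_aluminium pipe wall = ln(21.3/17)/(2π×231×17.6) = 8.827×10^-6 K/W
R_extruded polystyrene = ln(76.3/21.3)/(2π×0.0279×17.6) = 0.4136 K/W
R_outer film = 1/(h_o·2πr_oL) = 1/(18.8×2π×0.0763×17.6) = 0.006304 K/W
R_total = 0.4199 K/W
Q = ΔT/R_total = 57/0.4199

Q ≈ 136 W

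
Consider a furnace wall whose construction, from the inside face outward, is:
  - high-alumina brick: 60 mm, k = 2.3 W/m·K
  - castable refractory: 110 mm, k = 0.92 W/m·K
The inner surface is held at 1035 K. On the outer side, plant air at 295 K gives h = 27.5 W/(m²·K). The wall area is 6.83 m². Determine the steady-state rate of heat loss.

Q ≈ 27800 W

Using the resistance-network approach (series):
R_high-alumina brick = L/(kA) = 0.06/(2.3×6.83) = 0.003819 K/W
R_castable refractory = L/(kA) = 0.11/(0.92×6.83) = 0.01751 K/W
R_outer film = 1/(h_o·A) = 1/(27.5×6.83) = 0.005324 K/W
R_total = 0.02665 K/W
Q = ΔT / R_total = 740 / 0.02665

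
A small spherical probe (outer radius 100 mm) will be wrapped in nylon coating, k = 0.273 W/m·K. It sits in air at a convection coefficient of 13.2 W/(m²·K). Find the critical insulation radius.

r_cr ≈ 41.4 mm

For a sphere r_cr = 2k/h = 2×0.273/13.2
r_cr = 41.4 mm; since the bare radius (100 mm) is above r_cr, any added insulation will reduce heat loss.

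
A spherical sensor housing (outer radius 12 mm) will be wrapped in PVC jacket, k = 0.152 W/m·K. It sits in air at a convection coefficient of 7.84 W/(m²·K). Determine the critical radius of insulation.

r_cr ≈ 38.8 mm

For a sphere r_cr = 2k/h = 2×0.152/7.84
r_cr = 38.8 mm; since the bare radius (12 mm) is below r_cr, adding a thin layer of insulation will *increase* heat loss.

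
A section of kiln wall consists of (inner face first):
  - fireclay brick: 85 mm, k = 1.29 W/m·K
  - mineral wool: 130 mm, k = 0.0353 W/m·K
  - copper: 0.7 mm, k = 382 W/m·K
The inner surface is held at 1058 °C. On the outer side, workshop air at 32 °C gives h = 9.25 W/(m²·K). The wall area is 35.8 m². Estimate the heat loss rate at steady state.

Treating each layer as a thermal resistance in series:
R_fireclay brick = L/(kA) = 0.085/(1.29×35.8) = 0.001841 K/W
R_mineral wool = L/(kA) = 0.13/(0.0353×35.8) = 0.1029 K/W
R_copper = L/(kA) = 0.0007/(382×35.8) = 5.119×10^-8 K/W
R_outer film = 1/(h_o·A) = 1/(9.25×35.8) = 0.00302 K/W
R_total = 0.1077 K/W
Q = ΔT / R_total = 1026 / 0.1077

Q ≈ 9520 W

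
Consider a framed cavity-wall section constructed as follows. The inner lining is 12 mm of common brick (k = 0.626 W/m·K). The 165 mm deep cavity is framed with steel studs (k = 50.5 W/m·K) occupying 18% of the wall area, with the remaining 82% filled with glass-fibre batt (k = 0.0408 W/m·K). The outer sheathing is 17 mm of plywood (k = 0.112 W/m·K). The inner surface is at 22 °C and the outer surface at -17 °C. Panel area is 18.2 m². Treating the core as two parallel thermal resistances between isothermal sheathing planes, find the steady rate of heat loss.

Sheathing layers in series; stud and cavity paths in parallel between them.
R_inner = 0.012/(0.626×18.2) = 0.001053 K/W
R_stud  = 0.165/(50.5×0.18×18.2) = 9.974×10^-4 K/W
R_cav   = 0.165/(0.0408×0.82×18.2) = 0.271 K/W
1/R_core = 1/R_stud + 1/R_cav → R_core = 9.937×10^-4 K/W
R_outer = 0.017/(0.112×18.2) = 0.00834 K/W
R_total = 0.01039 K/W
Q = ΔT/R_total = 39/0.01039

Q ≈ 3750 W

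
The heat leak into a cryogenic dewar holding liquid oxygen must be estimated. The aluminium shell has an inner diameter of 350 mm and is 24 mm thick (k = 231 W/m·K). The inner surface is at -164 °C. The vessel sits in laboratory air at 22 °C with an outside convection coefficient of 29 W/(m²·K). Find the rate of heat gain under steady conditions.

Spherical conduction: R = (1/r_in − 1/r_out)/(4πk) per layer; series-sum.
R_aluminium shell = (1/0.175 − 1/0.199)/(4π×231) = 2.374×10^-4 K/W
R_outer film = 1/(h·4πr_o²) = 1/(29×4π×0.199²) = 0.06929 K/W
R_total = 0.06953 K/W
Q = ΔT/R_total = 186/0.06953

Q ≈ 2680 W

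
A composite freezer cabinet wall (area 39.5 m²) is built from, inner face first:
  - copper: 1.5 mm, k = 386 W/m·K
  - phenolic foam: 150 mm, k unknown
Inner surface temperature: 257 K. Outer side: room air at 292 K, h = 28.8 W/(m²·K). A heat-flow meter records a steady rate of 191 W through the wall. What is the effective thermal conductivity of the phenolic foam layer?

k ≈ 0.0208 W/(m·K)

Model the wall as resistances in series:
R_copper = L/(kA) = 0.0015/(386×39.5) = 9.838×10^-8 K/W
R_outer film = 1/(h_o·A) = 1/(28.8×39.5) = 8.79×10^-4 K/W
Sum of known resistances R_other = 8.791×10^-4 K/W
Total R = ΔT/Q = 35/191 = 0.1832 K/W
R_phenolic foam = R_total − R_other = 0.1824 K/W
k = L/(R·A) = 0.15/(0.1824×39.5)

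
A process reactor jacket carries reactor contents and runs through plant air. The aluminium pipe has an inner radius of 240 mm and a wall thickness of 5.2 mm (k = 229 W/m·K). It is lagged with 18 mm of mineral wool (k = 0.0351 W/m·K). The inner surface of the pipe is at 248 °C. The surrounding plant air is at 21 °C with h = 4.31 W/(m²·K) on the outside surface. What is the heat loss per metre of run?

Per-layer cylindrical resistances, series-summed:
R_aluminium pipe wall = ln(245.2/240)/(2π×229×1) = 1.49×10^-5 K/W
R_mineral wool = ln(263.2/245.2)/(2π×0.0351×1) = 0.3212 K/W
R_outer film = 1/(h_o·2πr_oL) = 1/(4.31×2π×0.2632×1) = 0.1403 K/W
R_total = 0.4615 K/W
Q = ΔT/R_total = 227/0.4615

q′ ≈ 492 W/m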